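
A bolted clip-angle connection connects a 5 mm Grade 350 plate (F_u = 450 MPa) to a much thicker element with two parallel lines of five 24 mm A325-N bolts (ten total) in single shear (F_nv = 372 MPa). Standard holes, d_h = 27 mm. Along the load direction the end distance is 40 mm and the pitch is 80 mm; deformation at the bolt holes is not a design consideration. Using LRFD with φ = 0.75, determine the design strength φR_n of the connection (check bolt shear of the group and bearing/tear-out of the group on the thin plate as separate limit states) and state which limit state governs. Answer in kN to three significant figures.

Bolt shear: A_b = π·24²/4 = 452.4 mm²; R_n = 372 × 452.4 × 10 × 1 / 1000 = 1683 kN → 0.75 × 1683 = 1260 kN.
Bearing (1.5 l_c t F_u ≤ 3.0 d t F_u): upper limit = 3.0·24·5·450 / 1000 = 162 kN.
  Edge l_c = 40 − 27/2 = 26.5 → r_n = 89.44 kN; interior l_c = 80 − 27 = 53 → r_n = 162 kN.
  R_n,bearing = 2·89.44 + 8·162 = 1475 kN → 0.75 × 1475 = 1110 kN.
Bearing governs: 1110 kN.

1110 kN (bearing governs)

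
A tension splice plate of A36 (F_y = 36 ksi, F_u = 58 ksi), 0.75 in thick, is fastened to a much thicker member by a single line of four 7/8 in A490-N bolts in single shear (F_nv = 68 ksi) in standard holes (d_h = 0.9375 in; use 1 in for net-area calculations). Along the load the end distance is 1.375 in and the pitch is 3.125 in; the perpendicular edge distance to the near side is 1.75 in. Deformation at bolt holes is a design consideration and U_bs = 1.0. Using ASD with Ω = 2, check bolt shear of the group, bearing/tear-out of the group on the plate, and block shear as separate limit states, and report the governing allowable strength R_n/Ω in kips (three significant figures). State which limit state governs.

81.8 kips (bolt shear governs)

Bolt shear: A_b = π·0.875²/4 = 0.6013 in²; R_n = 68 × 0.6013 × 4 × 1 = 163.6 kips → 163.6 / 2 = 81.8 kips.
Bearing: edge l_c = 0.9062, r_n = 47.31 kips; interior l_c = 2.188, r_n = 91.35 kips; R_n = 47.31 + 3·91.35 = 321.4 kips → 161 kips.
Block shear: A_gv = 8.062, A_nv = 5.438, A_nt = 0.9375 in²; R_n = min(0.6F_uA_nv, 0.6F_yA_gv) + U_bs·F_u·A_nt = 228.5 kips → 114 kips.
Bolt shear governs: 81.8 kips.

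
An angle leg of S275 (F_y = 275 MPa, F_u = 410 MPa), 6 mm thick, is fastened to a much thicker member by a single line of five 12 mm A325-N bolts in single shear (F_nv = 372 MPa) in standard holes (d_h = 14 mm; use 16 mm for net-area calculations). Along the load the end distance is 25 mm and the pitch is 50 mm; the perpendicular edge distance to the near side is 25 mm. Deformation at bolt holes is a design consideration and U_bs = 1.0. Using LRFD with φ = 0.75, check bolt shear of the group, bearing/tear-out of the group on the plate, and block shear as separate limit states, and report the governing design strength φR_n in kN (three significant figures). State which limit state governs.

Bolt shear: A_b = π·12²/4 = 113.1 mm²; R_n = 372 × 113.1 × 5 × 1 / 1000 = 210.4 kN → 0.75 × 210.4 = 158 kN.
Bearing: edge l_c = 18, r_n = 53.14 kN; interior l_c = 36, r_n = 70.85 kN; R_n = 53.14 + 4·70.85 = 336.5 kN → 252 kN.
Block shear: A_gv = 1350, A_nv = 918, A_nt = 102 mm²; R_n = min(0.6F_uA_nv, 0.6F_yA_gv) + U_bs·F_u·A_nt = 264.6 kN → 198 kN.
Bolt shear governs: 158 kN.

158 kN (bolt shear governs)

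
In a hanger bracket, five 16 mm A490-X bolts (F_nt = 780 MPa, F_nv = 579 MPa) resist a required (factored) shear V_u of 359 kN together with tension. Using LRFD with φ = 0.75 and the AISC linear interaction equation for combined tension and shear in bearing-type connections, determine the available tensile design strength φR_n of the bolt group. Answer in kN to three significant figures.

A_b = π·16²/4 = 201.1 mm²; f_rv = 359 × 1000 / (5 × 201.1) = 357.1 MPa.
F'_nt = 1.3 F_nt − (F_nt / φF_nv) f_rv = 1.3·780 − (780/(0.75·579))·357.1 = 372.6 MPa, capped at F_nt → F'_nt = 372.6 MPa.
R_n = F'_nt · A_b · n = 372.6 × 201.1 × 5 / 1000 = 374.5 kN.
Design strength φR_n = 0.75 × 374.5 = 281 kN.

281 kN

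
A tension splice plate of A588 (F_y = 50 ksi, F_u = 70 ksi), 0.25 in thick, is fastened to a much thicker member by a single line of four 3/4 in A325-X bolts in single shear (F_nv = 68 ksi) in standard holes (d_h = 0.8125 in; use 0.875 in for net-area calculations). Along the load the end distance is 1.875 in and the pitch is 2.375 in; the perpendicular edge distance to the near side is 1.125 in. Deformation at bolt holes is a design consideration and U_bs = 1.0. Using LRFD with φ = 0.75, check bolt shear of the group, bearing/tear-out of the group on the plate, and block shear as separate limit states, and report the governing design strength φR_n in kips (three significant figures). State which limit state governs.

Bolt shear: A_b = π·0.75²/4 = 0.4418 in²; R_n = 68 × 0.4418 × 4 × 1 = 120.2 kips → 0.75 × 120.2 = 90.1 kips.
Bearing: edge l_c = 1.469, r_n = 30.84 kips; interior l_c = 1.562, r_n = 31.5 kips; R_n = 30.84 + 3·31.5 = 125.3 kips → 94 kips.
Block shear: A_gv = 2.25, A_nv = 1.484, A_nt = 0.1719 in²; R_n = min(0.6F_uA_nv, 0.6F_yA_gv) + U_bs·F_u·A_nt = 74.38 kips → 55.8 kips.
Block shear governs: 55.8 kips.

55.8 kips (block shear governs)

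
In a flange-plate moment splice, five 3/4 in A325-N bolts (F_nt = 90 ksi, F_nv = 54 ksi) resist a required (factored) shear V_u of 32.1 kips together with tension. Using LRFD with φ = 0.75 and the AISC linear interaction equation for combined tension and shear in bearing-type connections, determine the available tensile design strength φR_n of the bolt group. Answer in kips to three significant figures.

140 kips

A_b = π·0.75²/4 = 0.4418 in²; f_rv = 32.1 / (5 × 0.4418) = 14.53 ksi.
F'_nt = 1.3 F_nt − (F_nt / φF_nv) f_rv = 1.3·90 − (90/(0.75·54))·14.53 = 84.71 ksi, capped at F_nt → F'_nt = 84.71 ksi.
R_n = F'_nt · A_b · n = 84.71 × 0.4418 × 5 = 187.1 kips.
Design strength φR_n = 0.75 × 187.1 = 140 kips.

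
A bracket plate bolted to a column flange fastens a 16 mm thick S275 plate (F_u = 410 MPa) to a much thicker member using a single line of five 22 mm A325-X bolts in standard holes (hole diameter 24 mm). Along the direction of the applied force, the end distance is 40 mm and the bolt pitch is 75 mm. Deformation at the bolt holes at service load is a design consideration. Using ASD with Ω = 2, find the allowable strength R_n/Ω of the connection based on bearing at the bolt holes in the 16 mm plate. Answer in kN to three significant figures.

803 kN

Per bolt r_n = 1.2 l_c t F_u ≤ 2.4 d t F_u; upper limit = 2.4 × 22 × 16 × 410 / 1000 = 346.4 kN.
Edge bolt: l_c = 40 − 24/2 = 28 mm → 1.2 × 28 × 16 × 410 / 1000 = 220.4 → r_n = 220.4 kN.
Interior bolts: l_c = 75 − 24 = 51 mm → 1.2 × 51 × 16 × 410 / 1000 = 401.5 → r_n = 346.4 kN.
R_n = 1 × 220.4 + 4 × 346.4 = 1606 kN.
Allowable strength R_n/Ω = 1606 / 2 = 803 kN.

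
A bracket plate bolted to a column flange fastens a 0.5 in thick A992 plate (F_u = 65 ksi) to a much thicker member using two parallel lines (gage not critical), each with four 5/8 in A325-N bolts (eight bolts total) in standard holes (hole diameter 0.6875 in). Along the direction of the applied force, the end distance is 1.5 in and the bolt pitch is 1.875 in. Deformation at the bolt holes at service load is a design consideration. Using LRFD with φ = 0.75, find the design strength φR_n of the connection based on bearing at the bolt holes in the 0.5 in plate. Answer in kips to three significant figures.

276 kips

Per bolt r_n = 1.2 l_c t F_u ≤ 2.4 d t F_u; upper limit = 2.4 × 0.625 × 0.5 × 65 = 48.75 kips.
Edge bolt: l_c = 1.5 − 0.6875/2 = 1.156 in → 1.2 × 1.156 × 0.5 × 65 = 45.09 → r_n = 45.09 kips.
Interior bolts: l_c = 1.875 − 0.6875 = 1.188 in → 1.2 × 1.188 × 0.5 × 65 = 46.31 → r_n = 46.31 kips.
R_n = 2 × 45.09 + 6 × 46.31 = 368.1 kips.
Design strength φR_n = 0.75 × 368.1 = 276 kips.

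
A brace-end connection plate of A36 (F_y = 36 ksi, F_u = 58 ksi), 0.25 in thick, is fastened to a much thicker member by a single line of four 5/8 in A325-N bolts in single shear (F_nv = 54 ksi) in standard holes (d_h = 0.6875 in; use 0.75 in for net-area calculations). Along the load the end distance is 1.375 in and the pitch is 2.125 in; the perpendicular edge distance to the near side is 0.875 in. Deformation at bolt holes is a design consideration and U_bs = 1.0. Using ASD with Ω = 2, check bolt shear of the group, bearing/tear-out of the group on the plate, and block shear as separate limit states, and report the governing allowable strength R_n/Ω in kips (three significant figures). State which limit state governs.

24.5 kips (block shear governs)

Bolt shear: A_b = π·0.625²/4 = 0.3068 in²; R_n = 54 × 0.3068 × 4 × 1 = 66.27 kips → 66.27 / 2 = 33.1 kips.
Bearing: edge l_c = 1.031, r_n = 17.94 kips; interior l_c = 1.438, r_n = 21.75 kips; R_n = 17.94 + 3·21.75 = 83.19 kips → 41.6 kips.
Block shear: A_gv = 1.938, A_nv = 1.281, A_nt = 0.125 in²; R_n = min(0.6F_uA_nv, 0.6F_yA_gv) + U_bs·F_u·A_nt = 49.1 kips → 24.5 kips.
Block shear governs: 24.5 kips.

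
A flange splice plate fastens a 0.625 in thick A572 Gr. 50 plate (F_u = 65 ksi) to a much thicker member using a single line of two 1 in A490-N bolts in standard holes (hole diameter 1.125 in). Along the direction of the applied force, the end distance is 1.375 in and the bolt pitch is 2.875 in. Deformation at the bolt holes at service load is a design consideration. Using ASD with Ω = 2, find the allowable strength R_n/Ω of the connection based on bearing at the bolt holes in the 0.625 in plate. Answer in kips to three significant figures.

Per bolt r_n = 1.2 l_c t F_u ≤ 2.4 d t F_u; upper limit = 2.4 × 1 × 0.625 × 65 = 97.5 kips.
Edge bolt: l_c = 1.375 − 1.125/2 = 0.8125 in → 1.2 × 0.8125 × 0.625 × 65 = 39.61 → r_n = 39.61 kips.
Interior bolts: l_c = 2.875 − 1.125 = 1.75 in → 1.2 × 1.75 × 0.625 × 65 = 85.31 → r_n = 85.31 kips.
R_n = 1 × 39.61 + 1 × 85.31 = 124.9 kips.
Allowable strength R_n/Ω = 124.9 / 2 = 62.5 kips.

62.5 kips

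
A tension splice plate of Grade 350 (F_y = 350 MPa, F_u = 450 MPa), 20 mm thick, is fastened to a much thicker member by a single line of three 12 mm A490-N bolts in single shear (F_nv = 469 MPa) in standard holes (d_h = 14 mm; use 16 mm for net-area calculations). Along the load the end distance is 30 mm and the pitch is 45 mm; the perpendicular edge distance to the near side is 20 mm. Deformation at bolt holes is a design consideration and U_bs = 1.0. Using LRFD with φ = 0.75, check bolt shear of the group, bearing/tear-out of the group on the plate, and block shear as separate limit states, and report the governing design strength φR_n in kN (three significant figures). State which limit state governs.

119 kN (bolt shear governs)

Bolt shear: A_b = π·12²/4 = 113.1 mm²; R_n = 469 × 113.1 × 3 × 1 / 1000 = 159.1 kN → 0.75 × 159.1 = 119 kN.
Bearing: edge l_c = 23, r_n = 248.4 kN; interior l_c = 31, r_n = 259.2 kN; R_n = 248.4 + 2·259.2 = 766.8 kN → 575 kN.
Block shear: A_gv = 2400, A_nv = 1600, A_nt = 240 mm²; R_n = min(0.6F_uA_nv, 0.6F_yA_gv) + U_bs·F_u·A_nt = 540 kN → 405 kN.
Bolt shear governs: 119 kN.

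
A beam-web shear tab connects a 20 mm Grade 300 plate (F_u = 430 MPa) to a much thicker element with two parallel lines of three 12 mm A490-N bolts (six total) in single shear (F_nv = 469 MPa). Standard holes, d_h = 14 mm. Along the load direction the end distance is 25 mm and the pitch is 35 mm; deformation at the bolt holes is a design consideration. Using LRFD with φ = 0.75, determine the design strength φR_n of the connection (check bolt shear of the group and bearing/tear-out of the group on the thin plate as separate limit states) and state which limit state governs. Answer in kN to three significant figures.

239 kN (bolt shear governs)

Bolt shear: A_b = π·12²/4 = 113.1 mm²; R_n = 469 × 113.1 × 6 × 1 / 1000 = 318.3 kN → 0.75 × 318.3 = 239 kN.
Bearing (1.2 l_c t F_u ≤ 2.4 d t F_u): upper limit = 2.4·12·20·430 / 1000 = 247.7 kN.
  Edge l_c = 25 − 14/2 = 18 → r_n = 185.8 kN; interior l_c = 35 − 14 = 21 → r_n = 216.7 kN.
  R_n,bearing = 2·185.8 + 4·216.7 = 1238 kN → 0.75 × 1238 = 929 kN.
Bolt shear governs: 239 kN.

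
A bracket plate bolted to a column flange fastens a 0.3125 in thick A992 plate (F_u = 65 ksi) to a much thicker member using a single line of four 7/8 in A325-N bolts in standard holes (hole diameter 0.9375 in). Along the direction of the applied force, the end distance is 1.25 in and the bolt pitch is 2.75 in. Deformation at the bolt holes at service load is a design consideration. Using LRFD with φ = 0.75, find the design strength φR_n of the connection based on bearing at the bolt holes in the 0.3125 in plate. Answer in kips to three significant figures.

110 kips

Per bolt r_n = 1.2 l_c t F_u ≤ 2.4 d t F_u; upper limit = 2.4 × 0.875 × 0.3125 × 65 = 42.66 kips.
Edge bolt: l_c = 1.25 − 0.9375/2 = 0.7812 in → 1.2 × 0.7812 × 0.3125 × 65 = 19.04 → r_n = 19.04 kips.
Interior bolts: l_c = 2.75 − 0.9375 = 1.812 in → 1.2 × 1.812 × 0.3125 × 65 = 44.18 → r_n = 42.66 kips.
R_n = 1 × 19.04 + 3 × 42.66 = 147 kips.
Design strength φR_n = 0.75 × 147 = 110 kips.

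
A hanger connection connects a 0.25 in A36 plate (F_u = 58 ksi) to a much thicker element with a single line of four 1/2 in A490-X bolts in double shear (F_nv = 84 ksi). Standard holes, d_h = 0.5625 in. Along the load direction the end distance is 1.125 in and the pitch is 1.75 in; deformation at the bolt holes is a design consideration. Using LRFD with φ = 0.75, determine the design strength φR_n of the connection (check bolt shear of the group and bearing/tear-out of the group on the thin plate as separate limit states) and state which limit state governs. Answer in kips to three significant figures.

50.2 kips (bearing governs)

Bolt shear: A_b = π·0.5²/4 = 0.1963 in²; R_n = 84 × 0.1963 × 4 × 2 = 131.9 kips → 0.75 × 131.9 = 99 kips.
Bearing (1.2 l_c t F_u ≤ 2.4 d t F_u): upper limit = 2.4·0.5·0.25·58 = 17.4 kips.
  Edge l_c = 1.125 − 0.5625/2 = 0.8438 → r_n = 14.68 kips; interior l_c = 1.75 − 0.5625 = 1.188 → r_n = 17.4 kips.
  R_n,bearing = 1·14.68 + 3·17.4 = 66.88 kips → 0.75 × 66.88 = 50.2 kips.
Bearing governs: 50.2 kips.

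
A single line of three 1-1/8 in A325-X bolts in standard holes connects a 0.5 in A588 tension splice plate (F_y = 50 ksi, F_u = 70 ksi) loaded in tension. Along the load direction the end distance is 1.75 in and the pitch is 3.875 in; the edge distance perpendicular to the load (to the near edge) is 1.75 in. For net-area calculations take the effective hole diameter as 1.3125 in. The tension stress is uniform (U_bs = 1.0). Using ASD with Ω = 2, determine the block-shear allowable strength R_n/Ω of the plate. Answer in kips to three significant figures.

Shear plane L_v = 1.75 + 2·3.875 = 9.5 in; A_gv = 9.5 × 0.5 = 4.75 in².
A_nv = (9.5 − 2.5·1.3125) × 0.5 = 3.109 in².
A_nt = (1.75 − 0.5·1.3125) × 0.5 = 0.5469 in².
0.6 F_u A_nv = 130.6 kips; 0.6 F_y A_gv = 142.5 kips → shear rupture governs the shear term.
R_n = 130.6 + 1.0 × 70 × 0.5469 = 168.9 kips.
Allowable strength R_n/Ω = 168.9 / 2 = 84.4 kips.

84.4 kips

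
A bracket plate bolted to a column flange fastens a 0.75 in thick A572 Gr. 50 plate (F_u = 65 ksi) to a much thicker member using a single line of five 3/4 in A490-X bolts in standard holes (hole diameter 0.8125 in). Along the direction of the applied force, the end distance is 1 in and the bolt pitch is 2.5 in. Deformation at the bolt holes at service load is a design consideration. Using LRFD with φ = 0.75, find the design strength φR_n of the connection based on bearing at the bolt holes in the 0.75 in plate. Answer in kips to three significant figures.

Per bolt r_n = 1.2 l_c t F_u ≤ 2.4 d t F_u; upper limit = 2.4 × 0.75 × 0.75 × 65 = 87.75 kips.
Edge bolt: l_c = 1 − 0.8125/2 = 0.5938 in → 1.2 × 0.5938 × 0.75 × 65 = 34.73 → r_n = 34.73 kips.
Interior bolts: l_c = 2.5 − 0.8125 = 1.688 in → 1.2 × 1.688 × 0.75 × 65 = 98.72 → r_n = 87.75 kips.
R_n = 1 × 34.73 + 4 × 87.75 = 385.7 kips.
Design strength φR_n = 0.75 × 385.7 = 289 kips.

289 kips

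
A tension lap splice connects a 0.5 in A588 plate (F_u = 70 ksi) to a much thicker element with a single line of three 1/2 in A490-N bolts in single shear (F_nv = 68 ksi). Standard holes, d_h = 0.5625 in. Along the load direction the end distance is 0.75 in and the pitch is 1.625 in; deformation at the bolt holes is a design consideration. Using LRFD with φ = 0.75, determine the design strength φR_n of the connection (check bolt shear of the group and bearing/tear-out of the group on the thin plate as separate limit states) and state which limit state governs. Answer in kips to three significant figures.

Bolt shear: A_b = π·0.5²/4 = 0.1963 in²; R_n = 68 × 0.1963 × 3 × 1 = 40.06 kips → 0.75 × 40.06 = 30 kips.
Bearing (1.2 l_c t F_u ≤ 2.4 d t F_u): upper limit = 2.4·0.5·0.5·70 = 42 kips.
  Edge l_c = 0.75 − 0.5625/2 = 0.4688 → r_n = 19.69 kips; interior l_c = 1.625 − 0.5625 = 1.062 → r_n = 42 kips.
  R_n,bearing = 1·19.69 + 2·42 = 103.7 kips → 0.75 × 103.7 = 77.8 kips.
Bolt shear governs: 30 kips.

30 kips (bolt shear governs)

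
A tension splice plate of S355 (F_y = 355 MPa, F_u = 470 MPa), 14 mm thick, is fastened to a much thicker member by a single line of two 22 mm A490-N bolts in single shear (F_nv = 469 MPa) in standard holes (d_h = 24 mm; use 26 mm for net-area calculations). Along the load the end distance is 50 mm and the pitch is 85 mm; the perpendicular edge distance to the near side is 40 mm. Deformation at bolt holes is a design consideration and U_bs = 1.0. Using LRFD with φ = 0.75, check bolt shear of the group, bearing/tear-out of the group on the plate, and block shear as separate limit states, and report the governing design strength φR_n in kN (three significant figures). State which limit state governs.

267 kN (bolt shear governs)

Bolt shear: A_b = π·22²/4 = 380.1 mm²; R_n = 469 × 380.1 × 2 × 1 / 1000 = 356.6 kN → 0.75 × 356.6 = 267 kN.
Bearing: edge l_c = 38, r_n = 300 kN; interior l_c = 61, r_n = 347.4 kN; R_n = 300 + 1·347.4 = 647.5 kN → 486 kN.
Block shear: A_gv = 1890, A_nv = 1344, A_nt = 378 mm²; R_n = min(0.6F_uA_nv, 0.6F_yA_gv) + U_bs·F_u·A_nt = 556.7 kN → 418 kN.
Bolt shear governs: 267 kN.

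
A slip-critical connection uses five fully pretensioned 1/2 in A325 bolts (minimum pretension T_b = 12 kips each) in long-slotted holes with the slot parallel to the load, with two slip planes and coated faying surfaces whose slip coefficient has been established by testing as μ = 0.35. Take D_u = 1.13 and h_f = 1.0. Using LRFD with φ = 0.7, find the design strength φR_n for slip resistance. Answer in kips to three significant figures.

R_n = μ · D_u · h_f · T_b · n_s · n_b = 0.35 × 1.13 × 1.0 × 12 × 2 × 5 = 47.46 kips.
Design strength φR_n = 0.7 × 47.46 = 33.2 kips.

33.2 kips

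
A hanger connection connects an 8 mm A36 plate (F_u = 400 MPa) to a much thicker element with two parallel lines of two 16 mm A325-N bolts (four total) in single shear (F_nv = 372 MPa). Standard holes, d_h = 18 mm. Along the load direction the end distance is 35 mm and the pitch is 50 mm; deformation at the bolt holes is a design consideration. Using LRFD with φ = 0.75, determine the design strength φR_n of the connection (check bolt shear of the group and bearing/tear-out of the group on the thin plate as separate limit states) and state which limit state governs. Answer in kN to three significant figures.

224 kN (bolt shear governs)

Bolt shear: A_b = π·16²/4 = 201.1 mm²; R_n = 372 × 201.1 × 4 × 1 / 1000 = 299.2 kN → 0.75 × 299.2 = 224 kN.
Bearing (1.2 l_c t F_u ≤ 2.4 d t F_u): upper limit = 2.4·16·8·400 / 1000 = 122.9 kN.
  Edge l_c = 35 − 18/2 = 26 → r_n = 99.84 kN; interior l_c = 50 − 18 = 32 → r_n = 122.9 kN.
  R_n,bearing = 2·99.84 + 2·122.9 = 445.4 kN → 0.75 × 445.4 = 334 kN.
Bolt shear governs: 224 kN.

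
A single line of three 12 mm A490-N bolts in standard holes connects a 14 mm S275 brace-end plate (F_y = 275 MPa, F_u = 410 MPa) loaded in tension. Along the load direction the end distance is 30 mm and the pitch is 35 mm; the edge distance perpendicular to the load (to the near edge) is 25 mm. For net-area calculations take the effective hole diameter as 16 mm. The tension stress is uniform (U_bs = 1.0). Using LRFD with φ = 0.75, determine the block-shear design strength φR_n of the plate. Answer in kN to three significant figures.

Shear plane L_v = 30 + 2·35 = 100 mm; A_gv = 100 × 14 = 1400 mm².
A_nv = (100 − 2.5·16) × 14 = 840 mm².
A_nt = (25 − 0.5·16) × 14 = 238 mm².
0.6 F_u A_nv = 206.6 kN; 0.6 F_y A_gv = 231 kN → shear rupture governs the shear term.
R_n = 206.6 + 1.0 × 410 × 238 / 1000 = 304.2 kN.
Design strength φR_n = 0.75 × 304.2 = 228 kN.

228 kN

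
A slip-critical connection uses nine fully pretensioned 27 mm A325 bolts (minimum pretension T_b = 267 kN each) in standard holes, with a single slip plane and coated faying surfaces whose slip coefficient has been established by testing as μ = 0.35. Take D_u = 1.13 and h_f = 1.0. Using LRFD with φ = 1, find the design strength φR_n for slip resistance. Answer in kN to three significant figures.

R_n = μ · D_u · h_f · T_b · n_s · n_b = 0.35 × 1.13 × 1.0 × 267 × 1 × 9 = 950.4 kN.
Design strength φR_n = 1 × 950.4 = 950 kN.

950 kN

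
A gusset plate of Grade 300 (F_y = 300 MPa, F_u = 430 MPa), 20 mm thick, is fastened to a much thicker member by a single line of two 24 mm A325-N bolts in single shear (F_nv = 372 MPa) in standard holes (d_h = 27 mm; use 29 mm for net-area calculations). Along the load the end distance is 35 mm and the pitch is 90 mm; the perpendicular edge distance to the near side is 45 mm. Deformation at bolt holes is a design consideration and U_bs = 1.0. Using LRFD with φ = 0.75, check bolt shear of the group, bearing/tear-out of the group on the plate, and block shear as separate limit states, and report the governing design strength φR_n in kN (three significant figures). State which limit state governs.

252 kN (bolt shear governs)

Bolt shear: A_b = π·24²/4 = 452.4 mm²; R_n = 372 × 452.4 × 2 × 1 / 1000 = 336.6 kN → 0.75 × 336.6 = 252 kN.
Bearing: edge l_c = 21.5, r_n = 221.9 kN; interior l_c = 63, r_n = 495.4 kN; R_n = 221.9 + 1·495.4 = 717.2 kN → 538 kN.
Block shear: A_gv = 2500, A_nv = 1630, A_nt = 610 mm²; R_n = min(0.6F_uA_nv, 0.6F_yA_gv) + U_bs·F_u·A_nt = 682.8 kN → 512 kN.
Bolt shear governs: 252 kN.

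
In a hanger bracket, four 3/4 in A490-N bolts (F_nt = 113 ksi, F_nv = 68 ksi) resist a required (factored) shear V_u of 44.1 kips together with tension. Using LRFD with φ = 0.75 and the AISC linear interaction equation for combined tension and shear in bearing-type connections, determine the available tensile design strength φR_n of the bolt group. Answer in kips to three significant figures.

A_b = π·0.75²/4 = 0.4418 in²; f_rv = 44.1 / (4 × 0.4418) = 24.96 ksi.
F'_nt = 1.3 F_nt − (F_nt / φF_nv) f_rv = 1.3·113 − (113/(0.75·68))·24.96 = 91.61 ksi, capped at F_nt → F'_nt = 91.61 ksi.
R_n = F'_nt · A_b · n = 91.61 × 0.4418 × 4 = 161.9 kips.
Design strength φR_n = 0.75 × 161.9 = 121 kips.

121 kips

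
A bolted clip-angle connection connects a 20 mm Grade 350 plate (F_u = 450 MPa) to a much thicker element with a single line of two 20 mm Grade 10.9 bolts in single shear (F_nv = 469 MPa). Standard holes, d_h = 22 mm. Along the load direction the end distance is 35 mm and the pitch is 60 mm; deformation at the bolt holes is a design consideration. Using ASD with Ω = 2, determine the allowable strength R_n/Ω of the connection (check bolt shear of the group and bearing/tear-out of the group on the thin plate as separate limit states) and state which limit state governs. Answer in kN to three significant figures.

Bolt shear: A_b = π·20²/4 = 314.2 mm²; R_n = 469 × 314.2 × 2 × 1 / 1000 = 294.7 kN → 294.7 / 2 = 147 kN.
Bearing (1.2 l_c t F_u ≤ 2.4 d t F_u): upper limit = 2.4·20·20·450 / 1000 = 432 kN.
  Edge l_c = 35 − 22/2 = 24 → r_n = 259.2 kN; interior l_c = 60 − 22 = 38 → r_n = 410.4 kN.
  R_n,bearing = 1·259.2 + 1·410.4 = 669.6 kN → 669.6 / 2 = 335 kN.
Bolt shear governs: 147 kN.

147 kN (bolt shear governs)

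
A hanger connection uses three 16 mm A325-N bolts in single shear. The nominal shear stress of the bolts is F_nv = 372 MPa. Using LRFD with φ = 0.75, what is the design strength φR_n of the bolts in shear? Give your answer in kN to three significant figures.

168 kN

A_b = π × 16² / 4 = 201.1 mm².
R_n = F_nv · A_b · n · n_s = 372 × 201.1 × 3 × 1 / 1000 = 224.4 kN.
Design strength φR_n = 0.75 × 224.4 = 168 kN.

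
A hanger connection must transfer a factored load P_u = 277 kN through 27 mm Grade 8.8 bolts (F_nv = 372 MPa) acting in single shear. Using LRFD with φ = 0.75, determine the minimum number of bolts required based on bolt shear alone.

2 bolts

A_b = π·27²/4 = 572.6 mm².
Per-bolt design strength φR_n = 0.75 × 372 × 572.6 × 1 / 1000 = 159.7 kN.
n ≥ 277 / 159.7 = 1.734 → use 2 bolts.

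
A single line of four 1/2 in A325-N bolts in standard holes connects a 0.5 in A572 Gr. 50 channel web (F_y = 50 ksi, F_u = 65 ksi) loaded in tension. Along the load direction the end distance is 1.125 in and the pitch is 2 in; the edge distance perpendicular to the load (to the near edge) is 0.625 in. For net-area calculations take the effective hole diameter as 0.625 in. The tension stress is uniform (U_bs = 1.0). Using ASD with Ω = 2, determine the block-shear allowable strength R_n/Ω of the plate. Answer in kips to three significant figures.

53.2 kips

Shear plane L_v = 1.125 + 3·2 = 7.125 in; A_gv = 7.125 × 0.5 = 3.562 in².
A_nv = (7.125 − 3.5·0.625) × 0.5 = 2.469 in².
A_nt = (0.625 − 0.5·0.625) × 0.5 = 0.1562 in².
0.6 F_u A_nv = 96.28 kips; 0.6 F_y A_gv = 106.9 kips → shear rupture governs the shear term.
R_n = 96.28 + 1.0 × 65 × 0.1562 = 106.4 kips.
Allowable strength R_n/Ω = 106.4 / 2 = 53.2 kips.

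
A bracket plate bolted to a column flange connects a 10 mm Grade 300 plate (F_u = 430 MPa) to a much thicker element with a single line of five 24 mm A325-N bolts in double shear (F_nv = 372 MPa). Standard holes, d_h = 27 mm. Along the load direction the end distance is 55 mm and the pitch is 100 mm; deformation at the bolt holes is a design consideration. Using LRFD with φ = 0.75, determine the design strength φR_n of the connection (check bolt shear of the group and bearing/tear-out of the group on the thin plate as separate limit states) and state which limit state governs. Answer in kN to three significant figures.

904 kN (bearing governs)

Bolt shear: A_b = π·24²/4 = 452.4 mm²; R_n = 372 × 452.4 × 5 × 2 / 1000 = 1683 kN → 0.75 × 1683 = 1260 kN.
Bearing (1.2 l_c t F_u ≤ 2.4 d t F_u): upper limit = 2.4·24·10·430 / 1000 = 247.7 kN.
  Edge l_c = 55 − 27/2 = 41.5 → r_n = 214.1 kN; interior l_c = 100 − 27 = 73 → r_n = 247.7 kN.
  R_n,bearing = 1·214.1 + 4·247.7 = 1205 kN → 0.75 × 1205 = 904 kN.
Bearing governs: 904 kN.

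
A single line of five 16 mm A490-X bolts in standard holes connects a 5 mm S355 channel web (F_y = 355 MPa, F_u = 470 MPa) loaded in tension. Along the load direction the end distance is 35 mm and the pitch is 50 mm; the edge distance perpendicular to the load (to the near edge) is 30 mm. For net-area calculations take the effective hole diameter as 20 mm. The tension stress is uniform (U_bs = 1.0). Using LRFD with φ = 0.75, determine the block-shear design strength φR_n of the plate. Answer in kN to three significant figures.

189 kN

Shear plane L_v = 35 + 4·50 = 235 mm; A_gv = 235 × 5 = 1175 mm².
A_nv = (235 − 4.5·20) × 5 = 725 mm².
A_nt = (30 − 0.5·20) × 5 = 100 mm².
0.6 F_u A_nv = 204.5 kN; 0.6 F_y A_gv = 250.3 kN → shear rupture governs the shear term.
R_n = 204.5 + 1.0 × 470 × 100 / 1000 = 251.5 kN.
Design strength φR_n = 0.75 × 251.5 = 189 kN.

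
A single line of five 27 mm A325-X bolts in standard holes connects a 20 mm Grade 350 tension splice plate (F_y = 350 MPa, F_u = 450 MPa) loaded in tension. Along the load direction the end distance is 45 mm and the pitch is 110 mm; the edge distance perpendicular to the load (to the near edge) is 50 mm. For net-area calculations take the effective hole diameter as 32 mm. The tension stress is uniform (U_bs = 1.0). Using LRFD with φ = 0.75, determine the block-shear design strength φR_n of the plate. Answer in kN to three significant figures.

1610 kN

Shear plane L_v = 45 + 4·110 = 485 mm; A_gv = 485 × 20 = 9700 mm².
A_nv = (485 − 4.5·32) × 20 = 6820 mm².
A_nt = (50 − 0.5·32) × 20 = 680 mm².
0.6 F_u A_nv = 1841 kN; 0.6 F_y A_gv = 2037 kN → shear rupture governs the shear term.
R_n = 1841 + 1.0 × 450 × 680 / 1000 = 2147 kN.
Design strength φR_n = 0.75 × 2147 = 1610 kN.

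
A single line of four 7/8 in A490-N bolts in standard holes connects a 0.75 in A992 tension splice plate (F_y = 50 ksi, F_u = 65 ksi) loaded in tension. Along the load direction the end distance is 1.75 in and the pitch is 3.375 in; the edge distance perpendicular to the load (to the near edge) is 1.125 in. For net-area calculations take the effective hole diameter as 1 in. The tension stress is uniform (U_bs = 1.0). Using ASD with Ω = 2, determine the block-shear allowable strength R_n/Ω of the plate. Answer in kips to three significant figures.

Shear plane L_v = 1.75 + 3·3.375 = 11.88 in; A_gv = 11.88 × 0.75 = 8.906 in².
A_nv = (11.88 − 3.5·1) × 0.75 = 6.281 in².
A_nt = (1.125 − 0.5·1) × 0.75 = 0.4688 in².
0.6 F_u A_nv = 245 kips; 0.6 F_y A_gv = 267.2 kips → shear rupture governs the shear term.
R_n = 245 + 1.0 × 65 × 0.4688 = 275.4 kips.
Allowable strength R_n/Ω = 275.4 / 2 = 138 kips.

138 kips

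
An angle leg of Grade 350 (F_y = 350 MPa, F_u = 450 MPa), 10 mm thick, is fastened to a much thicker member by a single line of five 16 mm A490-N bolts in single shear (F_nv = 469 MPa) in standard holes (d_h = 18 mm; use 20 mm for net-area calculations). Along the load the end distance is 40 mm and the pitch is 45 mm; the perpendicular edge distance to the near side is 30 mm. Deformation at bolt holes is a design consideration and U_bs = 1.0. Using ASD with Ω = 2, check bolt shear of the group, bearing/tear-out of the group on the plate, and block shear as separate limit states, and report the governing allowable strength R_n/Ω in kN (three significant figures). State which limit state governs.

Bolt shear: A_b = π·16²/4 = 201.1 mm²; R_n = 469 × 201.1 × 5 × 1 / 1000 = 471.5 kN → 471.5 / 2 = 236 kN.
Bearing: edge l_c = 31, r_n = 167.4 kN; interior l_c = 27, r_n = 145.8 kN; R_n = 167.4 + 4·145.8 = 750.6 kN → 375 kN.
Block shear: A_gv = 2200, A_nv = 1300, A_nt = 200 mm²; R_n = min(0.6F_uA_nv, 0.6F_yA_gv) + U_bs·F_u·A_nt = 441 kN → 220 kN.
Block shear governs: 220 kN.

220 kN (block shear governs)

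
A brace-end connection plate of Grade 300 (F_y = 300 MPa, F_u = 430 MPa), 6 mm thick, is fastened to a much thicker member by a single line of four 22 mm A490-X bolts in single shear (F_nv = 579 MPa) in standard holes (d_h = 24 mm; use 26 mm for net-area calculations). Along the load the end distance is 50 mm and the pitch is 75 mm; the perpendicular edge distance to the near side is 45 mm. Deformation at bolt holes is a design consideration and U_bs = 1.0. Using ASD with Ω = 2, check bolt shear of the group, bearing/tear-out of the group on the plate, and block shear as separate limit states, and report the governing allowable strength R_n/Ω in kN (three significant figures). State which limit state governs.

184 kN (block shear governs)

Bolt shear: A_b = π·22²/4 = 380.1 mm²; R_n = 579 × 380.1 × 4 × 1 / 1000 = 880.4 kN → 880.4 / 2 = 440 kN.
Bearing: edge l_c = 38, r_n = 117.6 kN; interior l_c = 51, r_n = 136.2 kN; R_n = 117.6 + 3·136.2 = 526.3 kN → 263 kN.
Block shear: A_gv = 1650, A_nv = 1104, A_nt = 192 mm²; R_n = min(0.6F_uA_nv, 0.6F_yA_gv) + U_bs·F_u·A_nt = 367.4 kN → 184 kN.
Block shear governs: 184 kN.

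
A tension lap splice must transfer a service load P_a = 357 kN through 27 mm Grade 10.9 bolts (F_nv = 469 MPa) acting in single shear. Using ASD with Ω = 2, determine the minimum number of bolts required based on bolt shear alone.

A_b = π·27²/4 = 572.6 mm².
Per-bolt allowable strength R_n/Ω = 469 × 572.6 × 1 / 1000 / 2 = 134.3 kN.
n ≥ 357 / 134.3 = 2.659 → use 3 bolts.

3 bolts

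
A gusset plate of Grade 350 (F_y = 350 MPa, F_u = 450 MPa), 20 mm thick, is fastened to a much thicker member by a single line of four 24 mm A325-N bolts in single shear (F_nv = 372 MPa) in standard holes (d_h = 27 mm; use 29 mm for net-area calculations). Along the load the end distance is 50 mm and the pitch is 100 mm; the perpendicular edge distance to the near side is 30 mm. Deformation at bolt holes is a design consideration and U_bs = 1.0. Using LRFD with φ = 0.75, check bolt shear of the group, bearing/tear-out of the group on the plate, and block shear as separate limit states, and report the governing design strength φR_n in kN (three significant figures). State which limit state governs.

505 kN (bolt shear governs)

Bolt shear: A_b = π·24²/4 = 452.4 mm²; R_n = 372 × 452.4 × 4 × 1 / 1000 = 673.2 kN → 0.75 × 673.2 = 505 kN.
Bearing: edge l_c = 36.5, r_n = 394.2 kN; interior l_c = 73, r_n = 518.4 kN; R_n = 394.2 + 3·518.4 = 1949 kN → 1460 kN.
Block shear: A_gv = 7000, A_nv = 4970, A_nt = 310 mm²; R_n = min(0.6F_uA_nv, 0.6F_yA_gv) + U_bs·F_u·A_nt = 1481 kN → 1110 kN.
Bolt shear governs: 505 kN.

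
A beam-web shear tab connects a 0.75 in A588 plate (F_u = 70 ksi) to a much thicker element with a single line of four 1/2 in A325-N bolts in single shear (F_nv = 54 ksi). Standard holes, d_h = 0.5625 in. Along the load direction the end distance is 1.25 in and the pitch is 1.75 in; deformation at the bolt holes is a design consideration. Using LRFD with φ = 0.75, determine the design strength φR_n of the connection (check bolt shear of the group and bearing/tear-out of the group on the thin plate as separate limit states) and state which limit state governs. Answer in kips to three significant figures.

Bolt shear: A_b = π·0.5²/4 = 0.1963 in²; R_n = 54 × 0.1963 × 4 × 1 = 42.41 kips → 0.75 × 42.41 = 31.8 kips.
Bearing (1.2 l_c t F_u ≤ 2.4 d t F_u): upper limit = 2.4·0.5·0.75·70 = 63 kips.
  Edge l_c = 1.25 − 0.5625/2 = 0.9688 → r_n = 61.03 kips; interior l_c = 1.75 − 0.5625 = 1.188 → r_n = 63 kips.
  R_n,bearing = 1·61.03 + 3·63 = 250 kips → 0.75 × 250 = 188 kips.
Bolt shear governs: 31.8 kips.

31.8 kips (bolt shear governs)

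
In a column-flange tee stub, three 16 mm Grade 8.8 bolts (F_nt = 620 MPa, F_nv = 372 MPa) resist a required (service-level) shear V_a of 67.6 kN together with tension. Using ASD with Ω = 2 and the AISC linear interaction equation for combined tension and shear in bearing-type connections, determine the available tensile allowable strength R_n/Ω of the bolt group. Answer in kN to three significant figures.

A_b = π·16²/4 = 201.1 mm²; f_rv = 67.6 × 1000 / (3 × 201.1) = 112.1 MPa.
F'_nt = 1.3 F_nt − (Ω F_nt / F_nv) f_rv = 1.3·620 − (2·620/372)·112.1 = 432.4 MPa, capped at F_nt → F'_nt = 432.4 MPa.
R_n = F'_nt · A_b · n = 432.4 × 201.1 × 3 / 1000 = 260.8 kN.
Allowable strength R_n/Ω = 260.8 / 2 = 130 kN.

130 kN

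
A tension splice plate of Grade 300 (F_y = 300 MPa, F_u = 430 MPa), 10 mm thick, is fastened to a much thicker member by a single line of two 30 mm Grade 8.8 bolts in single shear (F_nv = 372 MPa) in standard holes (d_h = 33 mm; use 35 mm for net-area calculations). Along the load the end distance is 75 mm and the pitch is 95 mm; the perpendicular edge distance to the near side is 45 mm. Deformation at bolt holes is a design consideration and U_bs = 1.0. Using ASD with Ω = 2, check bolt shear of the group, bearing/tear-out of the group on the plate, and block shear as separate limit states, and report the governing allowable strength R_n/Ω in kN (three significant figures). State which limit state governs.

Bolt shear: A_b = π·30²/4 = 706.9 mm²; R_n = 372 × 706.9 × 2 × 1 / 1000 = 525.9 kN → 525.9 / 2 = 263 kN.
Bearing: edge l_c = 58.5, r_n = 301.9 kN; interior l_c = 62, r_n = 309.6 kN; R_n = 301.9 + 1·309.6 = 611.5 kN → 306 kN.
Block shear: A_gv = 1700, A_nv = 1175, A_nt = 275 mm²; R_n = min(0.6F_uA_nv, 0.6F_yA_gv) + U_bs·F_u·A_nt = 421.4 kN → 211 kN.
Block shear governs: 211 kN.

211 kN (block shear governs)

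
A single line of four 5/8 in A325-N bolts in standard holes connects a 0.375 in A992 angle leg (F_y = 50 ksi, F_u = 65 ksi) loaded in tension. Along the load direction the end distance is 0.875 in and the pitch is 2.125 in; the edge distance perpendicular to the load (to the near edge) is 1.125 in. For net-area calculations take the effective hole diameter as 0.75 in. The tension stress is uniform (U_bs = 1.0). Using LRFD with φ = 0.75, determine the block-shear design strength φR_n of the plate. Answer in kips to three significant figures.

Shear plane L_v = 0.875 + 3·2.125 = 7.25 in; A_gv = 7.25 × 0.375 = 2.719 in².
A_nv = (7.25 − 3.5·0.75) × 0.375 = 1.734 in².
A_nt = (1.125 − 0.5·0.75) × 0.375 = 0.2812 in².
0.6 F_u A_nv = 67.64 kips; 0.6 F_y A_gv = 81.56 kips → shear rupture governs the shear term.
R_n = 67.64 + 1.0 × 65 × 0.2812 = 85.92 kips.
Design strength φR_n = 0.75 × 85.92 = 64.4 kips.

64.4 kips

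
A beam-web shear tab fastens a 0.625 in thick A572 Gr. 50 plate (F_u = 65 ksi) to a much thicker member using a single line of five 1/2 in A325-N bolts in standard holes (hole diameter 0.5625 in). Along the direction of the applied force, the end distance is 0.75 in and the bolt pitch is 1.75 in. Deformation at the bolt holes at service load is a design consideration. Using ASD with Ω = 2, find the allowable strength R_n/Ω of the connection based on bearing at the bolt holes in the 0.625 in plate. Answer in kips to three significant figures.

109 kips

Per bolt r_n = 1.2 l_c t F_u ≤ 2.4 d t F_u; upper limit = 2.4 × 0.5 × 0.625 × 65 = 48.75 kips.
Edge bolt: l_c = 0.75 − 0.5625/2 = 0.4688 in → 1.2 × 0.4688 × 0.625 × 65 = 22.85 → r_n = 22.85 kips.
Interior bolts: l_c = 1.75 − 0.5625 = 1.188 in → 1.2 × 1.188 × 0.625 × 65 = 57.89 → r_n = 48.75 kips.
R_n = 1 × 22.85 + 4 × 48.75 = 217.9 kips.
Allowable strength R_n/Ω = 217.9 / 2 = 109 kips.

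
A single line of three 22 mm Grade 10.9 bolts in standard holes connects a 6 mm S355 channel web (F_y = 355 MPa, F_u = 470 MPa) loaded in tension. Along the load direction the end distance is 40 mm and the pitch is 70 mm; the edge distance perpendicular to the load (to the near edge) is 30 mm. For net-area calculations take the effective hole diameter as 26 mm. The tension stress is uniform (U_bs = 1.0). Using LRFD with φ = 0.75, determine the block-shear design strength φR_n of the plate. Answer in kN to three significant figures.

182 kN

Shear plane L_v = 40 + 2·70 = 180 mm; A_gv = 180 × 6 = 1080 mm².
A_nv = (180 − 2.5·26) × 6 = 690 mm².
A_nt = (30 − 0.5·26) × 6 = 102 mm².
0.6 F_u A_nv = 194.6 kN; 0.6 F_y A_gv = 230 kN → shear rupture governs the shear term.
R_n = 194.6 + 1.0 × 470 × 102 / 1000 = 242.5 kN.
Design strength φR_n = 0.75 × 242.5 = 182 kN.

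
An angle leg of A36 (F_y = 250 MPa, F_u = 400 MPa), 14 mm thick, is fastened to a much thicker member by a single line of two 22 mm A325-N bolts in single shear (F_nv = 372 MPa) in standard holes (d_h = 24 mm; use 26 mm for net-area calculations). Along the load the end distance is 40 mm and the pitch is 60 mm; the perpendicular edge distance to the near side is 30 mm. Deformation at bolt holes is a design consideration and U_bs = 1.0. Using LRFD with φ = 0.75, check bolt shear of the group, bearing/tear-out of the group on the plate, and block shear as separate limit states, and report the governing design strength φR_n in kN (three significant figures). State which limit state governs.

Bolt shear: A_b = π·22²/4 = 380.1 mm²; R_n = 372 × 380.1 × 2 × 1 / 1000 = 282.8 kN → 0.75 × 282.8 = 212 kN.
Bearing: edge l_c = 28, r_n = 188.2 kN; interior l_c = 36, r_n = 241.9 kN; R_n = 188.2 + 1·241.9 = 430.1 kN → 323 kN.
Block shear: A_gv = 1400, A_nv = 854, A_nt = 238 mm²; R_n = min(0.6F_uA_nv, 0.6F_yA_gv) + U_bs·F_u·A_nt = 300.2 kN → 225 kN.
Bolt shear governs: 212 kN.

212 kN (bolt shear governs)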